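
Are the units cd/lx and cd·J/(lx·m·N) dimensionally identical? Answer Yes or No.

Yes

Left side:
  lx = lm/m² (illuminance = luminous flux per area),
      = m⁻²·cd.
  So lx⁻¹ = m²·cd⁻¹.
  Combining: lx⁻¹·cd = (m²·cd⁻¹) · cd = m².
Right side:
  lx = m⁻²·cd.
  So lx⁻¹ = m²·cd⁻¹.
  N = kg·m·s⁻².
  So N⁻¹ = kg⁻¹·m⁻¹·s².
  J = kg·m²·s⁻².
  Combining: lx⁻¹·m⁻¹·cd·N⁻¹·J = (m²·cd⁻¹) · m⁻¹ · cd · (kg⁻¹·m⁻¹·s²) · (kg·m²·s⁻²) = m².
Both reduce to m².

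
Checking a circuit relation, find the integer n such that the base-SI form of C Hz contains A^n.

1

C = A·s = s·A (charge = current × time).
Hz = 1/s = s⁻¹ (frequency is cycles per second).
Combining: C·Hz = (s·A) · s⁻¹ = A.
The exponent of A is 1.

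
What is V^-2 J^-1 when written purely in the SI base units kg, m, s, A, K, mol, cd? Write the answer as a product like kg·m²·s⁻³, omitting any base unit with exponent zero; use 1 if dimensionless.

V = kg·m²·s⁻³·A⁻¹.
So V⁻² = kg⁻²·m⁻⁴·s⁶·A².
J = kg·m²·s⁻².
So J⁻¹ = kg⁻¹·m⁻²·s².
Combining: V⁻²·J⁻¹ = (kg⁻²·m⁻⁴·s⁶·A²) · (kg⁻¹·m⁻²·s²) = kg⁻³·m⁻⁶·s⁸·A².

kg⁻³·m⁻⁶·s⁸·A²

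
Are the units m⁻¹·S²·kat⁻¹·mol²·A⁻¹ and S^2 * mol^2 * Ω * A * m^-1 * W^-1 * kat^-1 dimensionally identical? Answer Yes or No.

Left side:
  S = kg⁻¹·m⁻²·s³·A².
  So S² = kg⁻²·m⁻⁴·s⁶·A⁴.
  kat = s⁻¹·mol.
  So kat⁻¹ = s·mol⁻¹.
  Combining: m⁻¹·S²·kat⁻¹·mol²·A⁻¹ = m⁻¹ · (kg⁻²·m⁻⁴·s⁶·A⁴) · (s·mol⁻¹) · mol² · A⁻¹ = kg⁻²·m⁻⁵·s⁷·A³·mol.
Right side:
  S = kg⁻¹·m⁻²·s³·A².
  So S² = kg⁻²·m⁻⁴·s⁶·A⁴.
  Ω = kg·m²·s⁻³·A⁻².
  W = kg·m²·s⁻³.
  So W⁻¹ = kg⁻¹·m⁻²·s³.
  kat = s⁻¹·mol.
  So kat⁻¹ = s·mol⁻¹.
  Combining: S²·mol²·Ω·A·m⁻¹·W⁻¹·kat⁻¹ = (kg⁻²·m⁻⁴·s⁶·A⁴) · mol² · (kg·m²·s⁻³·A⁻²) · A · m⁻¹ · (kg⁻¹·m⁻²·s³) · (s·mol⁻¹) = kg⁻²·m⁻⁵·s⁷·A³·mol.
Both reduce to kg⁻²·m⁻⁵·s⁷·A³·mol.

Yes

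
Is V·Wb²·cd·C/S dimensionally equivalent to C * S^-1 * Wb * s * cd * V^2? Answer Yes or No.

Left side:
  V = kg·m²·s⁻³·A⁻¹.
  Wb = kg·m²·s⁻²·A⁻¹.
  So Wb² = kg²·m⁴·s⁻⁴·A⁻².
  S = kg⁻¹·m⁻²·s³·A².
  So S⁻¹ = kg·m²·s⁻³·A⁻².
  C = s·A.
  Combining: V·Wb²·S⁻¹·cd·C = (kg·m²·s⁻³·A⁻¹) · (kg²·m⁴·s⁻⁴·A⁻²) · (kg·m²·s⁻³·A⁻²) · cd · (s·A) = kg⁴·m⁸·s⁻⁹·A⁻⁴·cd.
Right side:
  C = s·A.
  S = kg⁻¹·m⁻²·s³·A².
  So S⁻¹ = kg·m²·s⁻³·A⁻².
  Wb = kg·m²·s⁻²·A⁻¹.
  V = kg·m²·s⁻³·A⁻¹.
  So V² = kg²·m⁴·s⁻⁶·A⁻².
  Combining: C·S⁻¹·Wb·s·cd·V² = (s·A) · (kg·m²·s⁻³·A⁻²) · (kg·m²·s⁻²·A⁻¹) · s · cd · (kg²·m⁴·s⁻⁶·A⁻²) = kg⁴·m⁸·s⁻⁹·A⁻⁴·cd.
Both reduce to kg⁴·m⁸·s⁻⁹·A⁻⁴·cd.

Yes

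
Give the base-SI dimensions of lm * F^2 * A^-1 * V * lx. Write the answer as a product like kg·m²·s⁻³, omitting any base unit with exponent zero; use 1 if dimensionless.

lm = cd.
F = kg⁻¹·m⁻²·s⁴·A².
So F² = kg⁻²·m⁻⁴·s⁸·A⁴.
V = kg·m²·s⁻³·A⁻¹.
lx = m⁻²·cd.
Combining: lm·F²·A⁻¹·V·lx = cd · (kg⁻²·m⁻⁴·s⁸·A⁴) · A⁻¹ · (kg·m²·s⁻³·A⁻¹) · (m⁻²·cd) = kg⁻¹·m⁻⁴·s⁵·A²·cd².

kg⁻¹·m⁻⁴·s⁵·A²·cd²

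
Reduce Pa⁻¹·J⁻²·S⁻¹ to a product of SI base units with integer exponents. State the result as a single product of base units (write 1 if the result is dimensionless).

Pa = N/m² (pressure = force per area),
    = kg·m⁻¹·s⁻².
So Pa⁻¹ = kg⁻¹·m·s².
J = N·m (work = force × distance),
    = kg·m²·s⁻².
So J⁻² = kg⁻²·m⁻⁴·s⁴.
S = 1/Ω (conductance is reciprocal resistance),
    = kg⁻¹·m⁻²·s³·A².
So S⁻¹ = kg·m²·s⁻³·A⁻².
Combining: Pa⁻¹·J⁻²·S⁻¹ = (kg⁻¹·m·s²) · (kg⁻²·m⁻⁴·s⁴) · (kg·m²·s⁻³·A⁻²) = kg⁻²·m⁻¹·s³·A⁻².

kg⁻²·m⁻¹·s³·A⁻²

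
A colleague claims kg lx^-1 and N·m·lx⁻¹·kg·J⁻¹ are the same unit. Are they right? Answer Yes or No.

Left side:
  lx = m⁻²·cd.
  So lx⁻¹ = m²·cd⁻¹.
  Combining: kg·lx⁻¹ = kg · (m²·cd⁻¹) = kg·m²·cd⁻¹.
Right side:
  N = kg·m·s⁻².
  lx = m⁻²·cd.
  So lx⁻¹ = m²·cd⁻¹.
  J = kg·m²·s⁻².
  So J⁻¹ = kg⁻¹·m⁻²·s².
  Combining: N·m·lx⁻¹·kg·J⁻¹ = (kg·m·s⁻²) · m · (m²·cd⁻¹) · kg · (kg⁻¹·m⁻²·s²) = kg·m²·cd⁻¹.
Both reduce to kg·m²·cd⁻¹.

Yes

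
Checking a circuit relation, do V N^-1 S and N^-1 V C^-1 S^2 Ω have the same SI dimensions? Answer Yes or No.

No

Left side:
  V = kg·m²·s⁻³·A⁻¹.
  N = kg·m·s⁻².
  So N⁻¹ = kg⁻¹·m⁻¹·s².
  S = kg⁻¹·m⁻²·s³·A².
  Combining: V·N⁻¹·S = (kg·m²·s⁻³·A⁻¹) · (kg⁻¹·m⁻¹·s²) · (kg⁻¹·m⁻²·s³·A²) = kg⁻¹·m⁻¹·s²·A.
Right side:
  N = kg·m/s² = kg·m·s⁻² (force = mass × acceleration).
  So N⁻¹ = kg⁻¹·m⁻¹·s².
  V = W/A (potential = power per current),
      = kg·m²·s⁻³·A⁻¹.
  C = A·s = s·A (charge = current × time).
  So C⁻¹ = s⁻¹·A⁻¹.
  S = 1/Ω (conductance is reciprocal resistance),
      = kg⁻¹·m⁻²·s³·A².
  So S² = kg⁻²·m⁻⁴·s⁶·A⁴.
  Ω = V/A (resistance = voltage per current),
      = kg·m²·s⁻³·A⁻².
  Combining: N⁻¹·V·C⁻¹·S²·Ω = (kg⁻¹·m⁻¹·s²) · (kg·m²·s⁻³·A⁻¹) · (s⁻¹·A⁻¹) · (kg⁻²·m⁻⁴·s⁶·A⁴) · (kg·m²·s⁻³·A⁻²) = kg⁻¹·m⁻¹·s.
Left is kg⁻¹·m⁻¹·s²·A; right is kg⁻¹·m⁻¹·s — different.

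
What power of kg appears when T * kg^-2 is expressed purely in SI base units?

-1

T = kg·s⁻²·A⁻¹.
Combining: T·kg⁻² = (kg·s⁻²·A⁻¹) · kg⁻² = kg⁻¹·s⁻²·A⁻¹.
The exponent of kg is -1.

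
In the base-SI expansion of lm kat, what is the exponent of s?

-1

lm = cd·sr = cd (luminous flux; sr is dimensionless).
kat = mol/s = s⁻¹·mol (catalytic activity).
Combining: lm·kat = cd · (s⁻¹·mol) = s⁻¹·mol·cd.
The exponent of s is -1.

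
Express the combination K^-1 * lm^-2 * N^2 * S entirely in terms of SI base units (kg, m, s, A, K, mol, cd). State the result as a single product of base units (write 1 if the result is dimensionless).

lm = cd·sr = cd (luminous flux; sr is dimensionless).
So lm⁻² = cd⁻².
N = kg·m/s² = kg·m·s⁻² (force = mass × acceleration).
So N² = kg²·m²·s⁻⁴.
S = 1/Ω (conductance is reciprocal resistance),
    = kg⁻¹·m⁻²·s³·A².
Combining: K⁻¹·lm⁻²·N²·S = K⁻¹ · cd⁻² · (kg²·m²·s⁻⁴) · (kg⁻¹·m⁻²·s³·A²) = kg·s⁻¹·A²·K⁻¹·cd⁻².

kg·s⁻¹·A²·K⁻¹·cd⁻²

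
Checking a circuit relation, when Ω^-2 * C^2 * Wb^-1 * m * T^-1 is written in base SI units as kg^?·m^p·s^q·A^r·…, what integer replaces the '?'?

-4

Ω = kg·m²·s⁻³·A⁻².
So Ω⁻² = kg⁻²·m⁻⁴·s⁶·A⁴.
C = s·A.
So C² = s²·A².
Wb = kg·m²·s⁻²·A⁻¹.
So Wb⁻¹ = kg⁻¹·m⁻²·s²·A.
T = kg·s⁻²·A⁻¹.
So T⁻¹ = kg⁻¹·s²·A.
Combining: Ω⁻²·C²·Wb⁻¹·m·T⁻¹ = (kg⁻²·m⁻⁴·s⁶·A⁴) · (s²·A²) · (kg⁻¹·m⁻²·s²·A) · m · (kg⁻¹·s²·A) = kg⁻⁴·m⁻⁵·s¹²·A⁸.
The exponent of kg is -4.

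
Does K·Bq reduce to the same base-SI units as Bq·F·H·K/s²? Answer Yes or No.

Yes

Left side:
  Bq = s⁻¹.
  Combining: K·Bq = K · s⁻¹ = s⁻¹·K.
Right side:
  Bq = 1/s = s⁻¹ (activity is decays per second).
  F = C/V (capacitance = charge per voltage),
      = A·s/(kg·m²·s⁻³·A⁻¹) (substituting C and V),
      = kg⁻¹·m⁻²·s⁴·A².
  H = Wb/A (inductance = flux per current),
      = kg·m²·s⁻²·A⁻².
  Combining: Bq·F·H·s⁻²·K = s⁻¹ · (kg⁻¹·m⁻²·s⁴·A²) · (kg·m²·s⁻²·A⁻²) · s⁻² · K = s⁻¹·K.
Both reduce to s⁻¹·K.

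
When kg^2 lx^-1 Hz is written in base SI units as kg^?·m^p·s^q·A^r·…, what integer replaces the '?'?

lx = m⁻²·cd.
So lx⁻¹ = m²·cd⁻¹.
Hz = s⁻¹.
Combining: kg²·lx⁻¹·Hz = kg² · (m²·cd⁻¹) · s⁻¹ = kg²·m²·s⁻¹·cd⁻¹.
The exponent of kg is 2.

2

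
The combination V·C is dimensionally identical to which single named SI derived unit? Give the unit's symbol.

V = W/A (potential = power per current),
    = kg·m²·s⁻³·A⁻¹.
C = A·s = s·A (charge = current × time).
Combining: V·C = (kg·m²·s⁻³·A⁻¹) · (s·A) = kg·m²·s⁻².
kg·m²·s⁻² is the base-SI form of the joule.

J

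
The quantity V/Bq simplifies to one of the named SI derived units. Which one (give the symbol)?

Wb

Bq = s⁻¹.
So Bq⁻¹ = s.
V = kg·m²·s⁻³·A⁻¹.
Combining: Bq⁻¹·V = s · (kg·m²·s⁻³·A⁻¹) = kg·m²·s⁻²·A⁻¹.
kg·m²·s⁻²·A⁻¹ is the base-SI form of the weber.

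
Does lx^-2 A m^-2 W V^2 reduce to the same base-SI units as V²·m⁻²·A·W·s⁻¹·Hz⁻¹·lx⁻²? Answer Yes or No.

Yes

Left side:
  lx = m⁻²·cd.
  So lx⁻² = m⁴·cd⁻².
  W = kg·m²·s⁻³.
  V = kg·m²·s⁻³·A⁻¹.
  So V² = kg²·m⁴·s⁻⁶·A⁻².
  Combining: lx⁻²·A·m⁻²·W·V² = (m⁴·cd⁻²) · A · m⁻² · (kg·m²·s⁻³) · (kg²·m⁴·s⁻⁶·A⁻²) = kg³·m⁸·s⁻⁹·A⁻¹·cd⁻².
Right side:
  V = W/A (potential = power per current),
      = kg·m²·s⁻³·A⁻¹.
  So V² = kg²·m⁴·s⁻⁶·A⁻².
  W = J/s (power = energy per time),
      = kg·m²·s⁻³.
  Hz = 1/s = s⁻¹ (frequency is cycles per second).
  So Hz⁻¹ = s.
  lx = lm/m² (illuminance = luminous flux per area),
      = m⁻²·cd.
  So lx⁻² = m⁴·cd⁻².
  Combining: V²·m⁻²·A·W·s⁻¹·Hz⁻¹·lx⁻² = (kg²·m⁴·s⁻⁶·A⁻²) · m⁻² · A · (kg·m²·s⁻³) · s⁻¹ · s · (m⁴·cd⁻²) = kg³·m⁸·s⁻⁹·A⁻¹·cd⁻².
Both reduce to kg³·m⁸·s⁻⁹·A⁻¹·cd⁻².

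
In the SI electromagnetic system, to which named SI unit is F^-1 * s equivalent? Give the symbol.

F = C/V (capacitance = charge per voltage),
    = A·s/(kg·m²·s⁻³·A⁻¹) (substituting C and V),
    = kg⁻¹·m⁻²·s⁴·A².
So F⁻¹ = kg·m²·s⁻⁴·A⁻².
Combining: F⁻¹·s = (kg·m²·s⁻⁴·A⁻²) · s = kg·m²·s⁻³·A⁻².
kg·m²·s⁻³·A⁻² is the base-SI form of the ohm.

Ω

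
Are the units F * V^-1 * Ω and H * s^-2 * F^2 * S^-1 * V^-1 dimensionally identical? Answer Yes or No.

Left side:
  F = kg⁻¹·m⁻²·s⁴·A².
  V = kg·m²·s⁻³·A⁻¹.
  So V⁻¹ = kg⁻¹·m⁻²·s³·A.
  Ω = kg·m²·s⁻³·A⁻².
  Combining: F·V⁻¹·Ω = (kg⁻¹·m⁻²·s⁴·A²) · (kg⁻¹·m⁻²·s³·A) · (kg·m²·s⁻³·A⁻²) = kg⁻¹·m⁻²·s⁴·A.
Right side:
  H = Wb/A (inductance = flux per current),
      = kg·m²·s⁻²·A⁻².
  F = C/V (capacitance = charge per voltage),
      = A·s/(kg·m²·s⁻³·A⁻¹) (substituting C and V),
      = kg⁻¹·m⁻²·s⁴·A².
  So F² = kg⁻²·m⁻⁴·s⁸·A⁴.
  S = 1/Ω (conductance is reciprocal resistance),
      = kg⁻¹·m⁻²·s³·A².
  So S⁻¹ = kg·m²·s⁻³·A⁻².
  V = W/A (potential = power per current),
      = kg·m²·s⁻³·A⁻¹.
  So V⁻¹ = kg⁻¹·m⁻²·s³·A.
  Combining: H·s⁻²·F²·S⁻¹·V⁻¹ = (kg·m²·s⁻²·A⁻²) · s⁻² · (kg⁻²·m⁻⁴·s⁸·A⁴) · (kg·m²·s⁻³·A⁻²) · (kg⁻¹·m⁻²·s³·A) = kg⁻¹·m⁻²·s⁴·A.
Both reduce to kg⁻¹·m⁻²·s⁴·A.

Yes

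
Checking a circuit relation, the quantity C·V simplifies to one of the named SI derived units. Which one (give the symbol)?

C = s·A.
V = kg·m²·s⁻³·A⁻¹.
Combining: C·V = (s·A) · (kg·m²·s⁻³·A⁻¹) = kg·m²·s⁻².
kg·m²·s⁻² is the base-SI form of the joule.

J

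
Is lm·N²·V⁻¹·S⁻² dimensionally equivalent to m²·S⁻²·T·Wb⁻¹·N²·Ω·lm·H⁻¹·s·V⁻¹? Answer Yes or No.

Left side:
  lm = cd·sr = cd (luminous flux; sr is dimensionless).
  N = kg·m/s² = kg·m·s⁻² (force = mass × acceleration).
  So N² = kg²·m²·s⁻⁴.
  V = W/A (potential = power per current),
      = kg·m²·s⁻³·A⁻¹.
  So V⁻¹ = kg⁻¹·m⁻²·s³·A.
  S = 1/Ω (conductance is reciprocal resistance),
      = kg⁻¹·m⁻²·s³·A².
  So S⁻² = kg²·m⁴·s⁻⁶·A⁻⁴.
  Combining: lm·N²·V⁻¹·S⁻² = cd · (kg²·m²·s⁻⁴) · (kg⁻¹·m⁻²·s³·A) · (kg²·m⁴·s⁻⁶·A⁻⁴) = kg³·m⁴·s⁻⁷·A⁻³·cd.
Right side:
  S = kg⁻¹·m⁻²·s³·A².
  So S⁻² = kg²·m⁴·s⁻⁶·A⁻⁴.
  T = kg·s⁻²·A⁻¹.
  Wb = kg·m²·s⁻²·A⁻¹.
  So Wb⁻¹ = kg⁻¹·m⁻²·s²·A.
  N = kg·m·s⁻².
  So N² = kg²·m²·s⁻⁴.
  Ω = kg·m²·s⁻³·A⁻².
  lm = cd.
  H = kg·m²·s⁻²·A⁻².
  So H⁻¹ = kg⁻¹·m⁻²·s²·A².
  V = kg·m²·s⁻³·A⁻¹.
  So V⁻¹ = kg⁻¹·m⁻²·s³·A.
  Combining: m²·S⁻²·T·Wb⁻¹·N²·Ω·lm·H⁻¹·s·V⁻¹ = m² · (kg²·m⁴·s⁻⁶·A⁻⁴) · (kg·s⁻²·A⁻¹) · (kg⁻¹·m⁻²·s²·A) · (kg²·m²·s⁻⁴) · (kg·m²·s⁻³·A⁻²) · cd · (kg⁻¹·m⁻²·s²·A²) · s · (kg⁻¹·m⁻²·s³·A) = kg³·m⁴·s⁻⁷·A⁻³·cd.
Both reduce to kg³·m⁴·s⁻⁷·A⁻³·cd.

Yes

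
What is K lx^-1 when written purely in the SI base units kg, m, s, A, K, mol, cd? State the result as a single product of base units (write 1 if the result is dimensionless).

lx = lm/m² (illuminance = luminous flux per area),
    = m⁻²·cd.
So lx⁻¹ = m²·cd⁻¹.
Combining: K·lx⁻¹ = K · (m²·cd⁻¹) = m²·K·cd⁻¹.

m²·K·cd⁻¹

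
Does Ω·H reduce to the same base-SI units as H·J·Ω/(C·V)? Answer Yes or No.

Left side:
  Ω = V/A (resistance = voltage per current),
      = kg·m²·s⁻³·A⁻².
  H = Wb/A (inductance = flux per current),
      = kg·m²·s⁻²·A⁻².
  Combining: Ω·H = (kg·m²·s⁻³·A⁻²) · (kg·m²·s⁻²·A⁻²) = kg²·m⁴·s⁻⁵·A⁻⁴.
Right side:
  H = kg·m²·s⁻²·A⁻².
  C = s·A.
  So C⁻¹ = s⁻¹·A⁻¹.
  V = kg·m²·s⁻³·A⁻¹.
  So V⁻¹ = kg⁻¹·m⁻²·s³·A.
  J = kg·m²·s⁻².
  Ω = kg·m²·s⁻³·A⁻².
  Combining: H·C⁻¹·V⁻¹·J·Ω = (kg·m²·s⁻²·A⁻²) · (s⁻¹·A⁻¹) · (kg⁻¹·m⁻²·s³·A) · (kg·m²·s⁻²) · (kg·m²·s⁻³·A⁻²) = kg²·m⁴·s⁻⁵·A⁻⁴.
Both reduce to kg²·m⁴·s⁻⁵·A⁻⁴.

Yes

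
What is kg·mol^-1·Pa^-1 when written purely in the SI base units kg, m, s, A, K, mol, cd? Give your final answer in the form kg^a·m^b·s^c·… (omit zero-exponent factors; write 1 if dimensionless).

Pa = N/m² (pressure = force per area),
    = kg·m⁻¹·s⁻².
So Pa⁻¹ = kg⁻¹·m·s².
Combining: kg·mol⁻¹·Pa⁻¹ = kg · mol⁻¹ · (kg⁻¹·m·s²) = m·s²·mol⁻¹.

m·s²·mol⁻¹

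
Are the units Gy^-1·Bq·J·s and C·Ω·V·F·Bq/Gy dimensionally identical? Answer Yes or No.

Yes

Left side:
  Gy = m²·s⁻².
  So Gy⁻¹ = m⁻²·s².
  Bq = s⁻¹.
  J = kg·m²·s⁻².
  Combining: Gy⁻¹·Bq·J·s = (m⁻²·s²) · s⁻¹ · (kg·m²·s⁻²) · s = kg.
Right side:
  C = A·s = s·A (charge = current × time).
  Ω = V/A (resistance = voltage per current),
      = kg·m²·s⁻³·A⁻².
  V = W/A (potential = power per current),
      = kg·m²·s⁻³·A⁻¹.
  F = C/V (capacitance = charge per voltage),
      = A·s/(kg·m²·s⁻³·A⁻¹) (substituting C and V),
      = kg⁻¹·m⁻²·s⁴·A².
  Gy = J/kg (absorbed dose = energy per mass),
      = m²·s⁻².
  So Gy⁻¹ = m⁻²·s².
  Bq = 1/s = s⁻¹ (activity is decays per second).
  Combining: C·Ω·V·F·Gy⁻¹·Bq = (s·A) · (kg·m²·s⁻³·A⁻²) · (kg·m²·s⁻³·A⁻¹) · (kg⁻¹·m⁻²·s⁴·A²) · (m⁻²·s²) · s⁻¹ = kg.
Both reduce to kg.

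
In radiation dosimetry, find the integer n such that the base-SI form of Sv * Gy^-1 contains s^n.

Sv = J/kg (equivalent dose = energy per mass),
    = m²·s⁻².
Gy = J/kg (absorbed dose = energy per mass),
    = m²·s⁻².
So Gy⁻¹ = m⁻²·s².
Combining: Sv·Gy⁻¹ = (m²·s⁻²) · (m⁻²·s²) = 1.
The exponent of s is 0.

0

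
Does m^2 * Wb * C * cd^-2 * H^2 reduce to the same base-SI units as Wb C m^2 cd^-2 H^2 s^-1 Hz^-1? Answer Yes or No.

Left side:
  Wb = V·s (flux: a volt is a weber per second),
      = kg·m²·s⁻²·A⁻¹.
  C = A·s = s·A (charge = current × time).
  H = Wb/A (inductance = flux per current),
      = kg·m²·s⁻²·A⁻².
  So H² = kg²·m⁴·s⁻⁴·A⁻⁴.
  Combining: m²·Wb·C·cd⁻²·H² = m² · (kg·m²·s⁻²·A⁻¹) · (s·A) · cd⁻² · (kg²·m⁴·s⁻⁴·A⁻⁴) = kg³·m⁸·s⁻⁵·A⁻⁴·cd⁻².
Right side:
  Wb = V·s (flux: a volt is a weber per second),
      = kg·m²·s⁻²·A⁻¹.
  C = A·s = s·A (charge = current × time).
  H = Wb/A (inductance = flux per current),
      = kg·m²·s⁻²·A⁻².
  So H² = kg²·m⁴·s⁻⁴·A⁻⁴.
  Hz = 1/s = s⁻¹ (frequency is cycles per second).
  So Hz⁻¹ = s.
  Combining: Wb·C·m²·cd⁻²·H²·s⁻¹·Hz⁻¹ = (kg·m²·s⁻²·A⁻¹) · (s·A) · m² · cd⁻² · (kg²·m⁴·s⁻⁴·A⁻⁴) · s⁻¹ · s = kg³·m⁸·s⁻⁵·A⁻⁴·cd⁻².
Both reduce to kg³·m⁸·s⁻⁵·A⁻⁴·cd⁻².

Yes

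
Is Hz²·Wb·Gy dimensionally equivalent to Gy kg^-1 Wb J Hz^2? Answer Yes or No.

Left side:
  Hz = 1/s = s⁻¹ (frequency is cycles per second).
  So Hz² = s⁻².
  Wb = V·s (flux: a volt is a weber per second),
      = kg·m²·s⁻²·A⁻¹.
  Gy = J/kg (absorbed dose = energy per mass),
      = m²·s⁻².
  Combining: Hz²·Wb·Gy = s⁻² · (kg·m²·s⁻²·A⁻¹) · (m²·s⁻²) = kg·m⁴·s⁻⁶·A⁻¹.
Right side:
  Gy = J/kg (absorbed dose = energy per mass),
      = m²·s⁻².
  Wb = V·s (flux: a volt is a weber per second),
      = kg·m²·s⁻²·A⁻¹.
  J = N·m (work = force × distance),
      = kg·m²·s⁻².
  Hz = 1/s = s⁻¹ (frequency is cycles per second).
  So Hz² = s⁻².
  Combining: Gy·kg⁻¹·Wb·J·Hz² = (m²·s⁻²) · kg⁻¹ · (kg·m²·s⁻²·A⁻¹) · (kg·m²·s⁻²) · s⁻² = kg·m⁶·s⁻⁸·A⁻¹.
Left is kg·m⁴·s⁻⁶·A⁻¹; right is kg·m⁶·s⁻⁸·A⁻¹ — different.

No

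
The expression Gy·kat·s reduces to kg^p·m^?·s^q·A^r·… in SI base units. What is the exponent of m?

Gy = m²·s⁻².
kat = s⁻¹·mol.
Combining: Gy·kat·s = (m²·s⁻²) · (s⁻¹·mol) · s = m²·s⁻²·mol.
The exponent of m is 2.

2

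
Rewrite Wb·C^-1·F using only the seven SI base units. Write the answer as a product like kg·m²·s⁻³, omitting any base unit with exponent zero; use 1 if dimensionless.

s

Wb = V·s (flux: a volt is a weber per second),
    = kg·m²·s⁻²·A⁻¹.
C = A·s = s·A (charge = current × time).
So C⁻¹ = s⁻¹·A⁻¹.
F = C/V (capacitance = charge per voltage),
    = A·s/(kg·m²·s⁻³·A⁻¹) (substituting C and V),
    = kg⁻¹·m⁻²·s⁴·A².
Combining: Wb·C⁻¹·F = (kg·m²·s⁻²·A⁻¹) · (s⁻¹·A⁻¹) · (kg⁻¹·m⁻²·s⁴·A²) = s.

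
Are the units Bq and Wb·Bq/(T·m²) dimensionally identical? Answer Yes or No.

Left side:
  Bq = 1/s = s⁻¹ (activity is decays per second).
Right side:
  T = Wb/m² (flux density = flux per area),
      = kg·s⁻²·A⁻¹.
  So T⁻¹ = kg⁻¹·s²·A.
  Wb = V·s (flux: a volt is a weber per second),
      = kg·m²·s⁻²·A⁻¹.
  Bq = 1/s = s⁻¹ (activity is decays per second).
  Combining: T⁻¹·Wb·Bq·m⁻² = (kg⁻¹·s²·A) · (kg·m²·s⁻²·A⁻¹) · s⁻¹ · m⁻² = s⁻¹.
Both reduce to s⁻¹.

Yes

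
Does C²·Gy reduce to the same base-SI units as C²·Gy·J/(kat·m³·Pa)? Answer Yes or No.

No

Left side:
  C = A·s = s·A (charge = current × time).
  So C² = s²·A².
  Gy = J/kg (absorbed dose = energy per mass),
      = m²·s⁻².
  Combining: C²·Gy = (s²·A²) · (m²·s⁻²) = m²·A².
Right side:
  C = s·A.
  So C² = s²·A².
  Gy = m²·s⁻².
  kat = s⁻¹·mol.
  So kat⁻¹ = s·mol⁻¹.
  Pa = kg·m⁻¹·s⁻².
  So Pa⁻¹ = kg⁻¹·m·s².
  J = kg·m²·s⁻².
  Combining: C²·Gy·kat⁻¹·m⁻³·Pa⁻¹·J = (s²·A²) · (m²·s⁻²) · (s·mol⁻¹) · m⁻³ · (kg⁻¹·m·s²) · (kg·m²·s⁻²) = m²·s·A²·mol⁻¹.
Left is m²·A²; right is m²·s·A²·mol⁻¹ — different.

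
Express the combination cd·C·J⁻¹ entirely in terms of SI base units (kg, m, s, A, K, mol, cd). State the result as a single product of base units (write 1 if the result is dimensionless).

kg⁻¹·m⁻²·s³·A·cd

C = A·s = s·A (charge = current × time).
J = N·m (work = force × distance),
    = kg·m²·s⁻².
So J⁻¹ = kg⁻¹·m⁻²·s².
Combining: cd·C·J⁻¹ = cd · (s·A) · (kg⁻¹·m⁻²·s²) = kg⁻¹·m⁻²·s³·A·cd.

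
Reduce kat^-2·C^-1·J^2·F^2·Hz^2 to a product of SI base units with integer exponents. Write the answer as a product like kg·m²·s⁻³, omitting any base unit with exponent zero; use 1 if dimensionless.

s³·A³·mol⁻²

kat = s⁻¹·mol.
So kat⁻² = s²·mol⁻².
C = s·A.
So C⁻¹ = s⁻¹·A⁻¹.
J = kg·m²·s⁻².
So J² = kg²·m⁴·s⁻⁴.
F = kg⁻¹·m⁻²·s⁴·A².
So F² = kg⁻²·m⁻⁴·s⁸·A⁴.
Hz = s⁻¹.
So Hz² = s⁻².
Combining: kat⁻²·C⁻¹·J²·F²·Hz² = (s²·mol⁻²) · (s⁻¹·A⁻¹) · (kg²·m⁴·s⁻⁴) · (kg⁻²·m⁻⁴·s⁸·A⁴) · s⁻² = s³·A³·mol⁻².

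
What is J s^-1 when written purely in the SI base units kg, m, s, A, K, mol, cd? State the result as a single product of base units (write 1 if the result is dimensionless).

kg·m²·s⁻³

J = kg·m²·s⁻².
Combining: J·s⁻¹ = (kg·m²·s⁻²) · s⁻¹ = kg·m²·s⁻³.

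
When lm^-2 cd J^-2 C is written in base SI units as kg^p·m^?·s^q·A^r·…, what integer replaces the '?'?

-4

lm = cd·sr = cd (luminous flux; sr is dimensionless).
So lm⁻² = cd⁻².
J = N·m (work = force × distance),
    = kg·m²·s⁻².
So J⁻² = kg⁻²·m⁻⁴·s⁴.
C = A·s = s·A (charge = current × time).
Combining: lm⁻²·cd·J⁻²·C = cd⁻² · cd · (kg⁻²·m⁻⁴·s⁴) · (s·A) = kg⁻²·m⁻⁴·s⁵·A·cd⁻¹.
The exponent of m is -4.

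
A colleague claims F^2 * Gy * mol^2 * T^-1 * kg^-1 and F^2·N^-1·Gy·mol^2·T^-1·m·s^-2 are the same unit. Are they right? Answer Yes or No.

Yes

Left side:
  F = C/V (capacitance = charge per voltage),
      = A·s/(kg·m²·s⁻³·A⁻¹) (substituting C and V),
      = kg⁻¹·m⁻²·s⁴·A².
  So F² = kg⁻²·m⁻⁴·s⁸·A⁴.
  Gy = J/kg (absorbed dose = energy per mass),
      = m²·s⁻².
  T = Wb/m² (flux density = flux per area),
      = kg·s⁻²·A⁻¹.
  So T⁻¹ = kg⁻¹·s²·A.
  Combining: F²·Gy·mol²·T⁻¹·kg⁻¹ = (kg⁻²·m⁻⁴·s⁸·A⁴) · (m²·s⁻²) · mol² · (kg⁻¹·s²·A) · kg⁻¹ = kg⁻⁴·m⁻²·s⁸·A⁵·mol².
Right side:
  F = C/V (capacitance = charge per voltage),
      = A·s/(kg·m²·s⁻³·A⁻¹) (substituting C and V),
      = kg⁻¹·m⁻²·s⁴·A².
  So F² = kg⁻²·m⁻⁴·s⁸·A⁴.
  N = kg·m/s² = kg·m·s⁻² (force = mass × acceleration).
  So N⁻¹ = kg⁻¹·m⁻¹·s².
  Gy = J/kg (absorbed dose = energy per mass),
      = m²·s⁻².
  T = Wb/m² (flux density = flux per area),
      = kg·s⁻²·A⁻¹.
  So T⁻¹ = kg⁻¹·s²·A.
  Combining: F²·N⁻¹·Gy·mol²·T⁻¹·m·s⁻² = (kg⁻²·m⁻⁴·s⁸·A⁴) · (kg⁻¹·m⁻¹·s²) · (m²·s⁻²) · mol² · (kg⁻¹·s²·A) · m · s⁻² = kg⁻⁴·m⁻²·s⁸·A⁵·mol².
Both reduce to kg⁻⁴·m⁻²·s⁸·A⁵·mol².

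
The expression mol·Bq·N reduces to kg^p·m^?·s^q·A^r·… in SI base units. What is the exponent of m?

1

Bq = 1/s = s⁻¹ (activity is decays per second).
N = kg·m/s² = kg·m·s⁻² (force = mass × acceleration).
Combining: mol·Bq·N = mol · s⁻¹ · (kg·m·s⁻²) = kg·m·s⁻³·mol.
The exponent of m is 1.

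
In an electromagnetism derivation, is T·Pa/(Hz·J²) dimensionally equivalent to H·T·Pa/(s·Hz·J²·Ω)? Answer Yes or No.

Yes

Left side:
  Hz = s⁻¹.
  So Hz⁻¹ = s.
  J = kg·m²·s⁻².
  So J⁻² = kg⁻²·m⁻⁴·s⁴.
  T = kg·s⁻²·A⁻¹.
  Pa = kg·m⁻¹·s⁻².
  Combining: Hz⁻¹·J⁻²·T·Pa = s · (kg⁻²·m⁻⁴·s⁴) · (kg·s⁻²·A⁻¹) · (kg·m⁻¹·s⁻²) = m⁻⁵·s·A⁻¹.
Right side:
  H = kg·m²·s⁻²·A⁻².
  T = kg·s⁻²·A⁻¹.
  Hz = s⁻¹.
  So Hz⁻¹ = s.
  J = kg·m²·s⁻².
  So J⁻² = kg⁻²·m⁻⁴·s⁴.
  Ω = kg·m²·s⁻³·A⁻².
  So Ω⁻¹ = kg⁻¹·m⁻²·s³·A².
  Pa = kg·m⁻¹·s⁻².
  Combining: s⁻¹·H·T·Hz⁻¹·J⁻²·Ω⁻¹·Pa = s⁻¹ · (kg·m²·s⁻²·A⁻²) · (kg·s⁻²·A⁻¹) · s · (kg⁻²·m⁻⁴·s⁴) · (kg⁻¹·m⁻²·s³·A²) · (kg·m⁻¹·s⁻²) = m⁻⁵·s·A⁻¹.
Both reduce to m⁻⁵·s·A⁻¹.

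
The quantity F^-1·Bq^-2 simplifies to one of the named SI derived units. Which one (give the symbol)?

H

F = C/V (capacitance = charge per voltage),
    = A·s/(kg·m²·s⁻³·A⁻¹) (substituting C and V),
    = kg⁻¹·m⁻²·s⁴·A².
So F⁻¹ = kg·m²·s⁻⁴·A⁻².
Bq = 1/s = s⁻¹ (activity is decays per second).
So Bq⁻² = s².
Combining: F⁻¹·Bq⁻² = (kg·m²·s⁻⁴·A⁻²) · s² = kg·m²·s⁻²·A⁻².
kg·m²·s⁻²·A⁻² is the base-SI form of the henry.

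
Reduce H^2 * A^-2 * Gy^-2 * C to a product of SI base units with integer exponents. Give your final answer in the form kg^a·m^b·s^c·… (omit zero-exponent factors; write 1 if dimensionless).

kg²·s·A⁻⁵

H = kg·m²·s⁻²·A⁻².
So H² = kg²·m⁴·s⁻⁴·A⁻⁴.
Gy = m²·s⁻².
So Gy⁻² = m⁻⁴·s⁴.
C = s·A.
Combining: H²·A⁻²·Gy⁻²·C = (kg²·m⁴·s⁻⁴·A⁻⁴) · A⁻² · (m⁻⁴·s⁴) · (s·A) = kg²·s·A⁻⁵.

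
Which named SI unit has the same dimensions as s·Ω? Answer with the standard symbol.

H

Ω = V/A (resistance = voltage per current),
    = kg·m²·s⁻³·A⁻².
Combining: s·Ω = s · (kg·m²·s⁻³·A⁻²) = kg·m²·s⁻²·A⁻².
kg·m²·s⁻²·A⁻² is the base-SI form of the henry.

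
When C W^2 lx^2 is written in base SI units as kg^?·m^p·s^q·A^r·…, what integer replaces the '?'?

C = A·s = s·A (charge = current × time).
W = J/s (power = energy per time),
    = kg·m²·s⁻³.
So W² = kg²·m⁴·s⁻⁶.
lx = lm/m² (illuminance = luminous flux per area),
    = m⁻²·cd.
So lx² = m⁻⁴·cd².
Combining: C·W²·lx² = (s·A) · (kg²·m⁴·s⁻⁶) · (m⁻⁴·cd²) = kg²·s⁻⁵·A·cd².
The exponent of kg is 2.

2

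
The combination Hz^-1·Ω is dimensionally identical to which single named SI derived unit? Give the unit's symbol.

H

Hz = s⁻¹.
So Hz⁻¹ = s.
Ω = kg·m²·s⁻³·A⁻².
Combining: Hz⁻¹·Ω = s · (kg·m²·s⁻³·A⁻²) = kg·m²·s⁻²·A⁻².
kg·m²·s⁻²·A⁻² is the base-SI form of the henry.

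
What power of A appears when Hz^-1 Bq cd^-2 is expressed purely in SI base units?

0

Hz = 1/s = s⁻¹ (frequency is cycles per second).
So Hz⁻¹ = s.
Bq = 1/s = s⁻¹ (activity is decays per second).
Combining: Hz⁻¹·Bq·cd⁻² = s · s⁻¹ · cd⁻² = cd⁻².
The exponent of A is 0.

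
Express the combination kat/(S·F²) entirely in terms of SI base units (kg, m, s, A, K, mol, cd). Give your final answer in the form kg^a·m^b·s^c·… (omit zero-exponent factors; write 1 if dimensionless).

kg³·m⁶·s⁻¹²·A⁻⁶·mol

S = 1/Ω (conductance is reciprocal resistance),
    = kg⁻¹·m⁻²·s³·A².
So S⁻¹ = kg·m²·s⁻³·A⁻².
F = C/V (capacitance = charge per voltage),
    = A·s/(kg·m²·s⁻³·A⁻¹) (substituting C and V),
    = kg⁻¹·m⁻²·s⁴·A².
So F⁻² = kg²·m⁴·s⁻⁸·A⁻⁴.
kat = mol/s = s⁻¹·mol (catalytic activity).
Combining: S⁻¹·F⁻²·kat = (kg·m²·s⁻³·A⁻²) · (kg²·m⁴·s⁻⁸·A⁻⁴) · (s⁻¹·mol) = kg³·m⁶·s⁻¹²·A⁻⁶·mol.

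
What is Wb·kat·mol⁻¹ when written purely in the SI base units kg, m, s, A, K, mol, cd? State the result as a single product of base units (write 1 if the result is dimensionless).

Wb = kg·m²·s⁻²·A⁻¹.
kat = s⁻¹·mol.
Combining: Wb·kat·mol⁻¹ = (kg·m²·s⁻²·A⁻¹) · (s⁻¹·mol) · mol⁻¹ = kg·m²·s⁻³·A⁻¹.

kg·m²·s⁻³·A⁻¹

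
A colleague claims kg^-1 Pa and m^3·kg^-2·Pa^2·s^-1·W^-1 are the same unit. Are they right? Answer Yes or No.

Left side:
  Pa = kg·m⁻¹·s⁻².
  Combining: kg⁻¹·Pa = kg⁻¹ · (kg·m⁻¹·s⁻²) = m⁻¹·s⁻².
Right side:
  Pa = N/m² (pressure = force per area),
      = kg·m⁻¹·s⁻².
  So Pa² = kg²·m⁻²·s⁻⁴.
  W = J/s (power = energy per time),
      = kg·m²·s⁻³.
  So W⁻¹ = kg⁻¹·m⁻²·s³.
  Combining: m³·kg⁻²·Pa²·s⁻¹·W⁻¹ = m³ · kg⁻² · (kg²·m⁻²·s⁻⁴) · s⁻¹ · (kg⁻¹·m⁻²·s³) = kg⁻¹·m⁻¹·s⁻².
Left is m⁻¹·s⁻²; right is kg⁻¹·m⁻¹·s⁻² — different.

No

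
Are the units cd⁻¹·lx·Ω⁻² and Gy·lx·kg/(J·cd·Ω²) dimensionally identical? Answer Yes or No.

Left side:
  lx = m⁻²·cd.
  Ω = kg·m²·s⁻³·A⁻².
  So Ω⁻² = kg⁻²·m⁻⁴·s⁶·A⁴.
  Combining: cd⁻¹·lx·Ω⁻² = cd⁻¹ · (m⁻²·cd) · (kg⁻²·m⁻⁴·s⁶·A⁴) = kg⁻²·m⁻⁶·s⁶·A⁴.
Right side:
  J = kg·m²·s⁻².
  So J⁻¹ = kg⁻¹·m⁻²·s².
  Gy = m²·s⁻².
  lx = m⁻²·cd.
  Ω = kg·m²·s⁻³·A⁻².
  So Ω⁻² = kg⁻²·m⁻⁴·s⁶·A⁴.
  Combining: J⁻¹·cd⁻¹·Gy·lx·kg·Ω⁻² = (kg⁻¹·m⁻²·s²) · cd⁻¹ · (m²·s⁻²) · (m⁻²·cd) · kg · (kg⁻²·m⁻⁴·s⁶·A⁴) = kg⁻²·m⁻⁶·s⁶·A⁴.
Both reduce to kg⁻²·m⁻⁶·s⁶·A⁴.

Yes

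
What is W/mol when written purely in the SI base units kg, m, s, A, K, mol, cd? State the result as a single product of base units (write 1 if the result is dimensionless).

W = J/s (power = energy per time),
    = kg·m²·s⁻³.
Combining: mol⁻¹·W = mol⁻¹ · (kg·m²·s⁻³) = kg·m²·s⁻³·mol⁻¹.

kg·m²·s⁻³·mol⁻¹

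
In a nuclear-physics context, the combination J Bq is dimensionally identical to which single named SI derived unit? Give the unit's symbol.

W

J = kg·m²·s⁻².
Bq = s⁻¹.
Combining: J·Bq = (kg·m²·s⁻²) · s⁻¹ = kg·m²·s⁻³.
kg·m²·s⁻³ is the base-SI form of the watt.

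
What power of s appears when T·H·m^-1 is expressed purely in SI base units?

T = Wb/m² (flux density = flux per area),
    = kg·s⁻²·A⁻¹.
H = Wb/A (inductance = flux per current),
    = kg·m²·s⁻²·A⁻².
Combining: T·H·m⁻¹ = (kg·s⁻²·A⁻¹) · (kg·m²·s⁻²·A⁻²) · m⁻¹ = kg²·m·s⁻⁴·A⁻³.
The exponent of s is -4.

-4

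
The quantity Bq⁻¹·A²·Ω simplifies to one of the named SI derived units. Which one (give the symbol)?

Bq = s⁻¹.
So Bq⁻¹ = s.
Ω = kg·m²·s⁻³·A⁻².
Combining: Bq⁻¹·A²·Ω = s · A² · (kg·m²·s⁻³·A⁻²) = kg·m²·s⁻².
kg·m²·s⁻² is the base-SI form of the joule.

J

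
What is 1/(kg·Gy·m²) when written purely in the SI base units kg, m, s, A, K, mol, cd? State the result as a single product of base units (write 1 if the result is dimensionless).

Gy = m²·s⁻².
So Gy⁻¹ = m⁻²·s².
Combining: kg⁻¹·Gy⁻¹·m⁻² = kg⁻¹ · (m⁻²·s²) · m⁻² = kg⁻¹·m⁻⁴·s².

kg⁻¹·m⁻⁴·s²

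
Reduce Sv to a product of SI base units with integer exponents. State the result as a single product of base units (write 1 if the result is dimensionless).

m²·s⁻²

Sv = m²·s⁻².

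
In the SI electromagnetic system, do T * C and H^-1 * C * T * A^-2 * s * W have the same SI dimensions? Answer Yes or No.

Left side:
  T = kg·s⁻²·A⁻¹.
  C = s·A.
  Combining: T·C = (kg·s⁻²·A⁻¹) · (s·A) = kg·s⁻¹.
Right side:
  H = kg·m²·s⁻²·A⁻².
  So H⁻¹ = kg⁻¹·m⁻²·s²·A².
  C = s·A.
  T = kg·s⁻²·A⁻¹.
  W = kg·m²·s⁻³.
  Combining: H⁻¹·C·T·A⁻²·s·W = (kg⁻¹·m⁻²·s²·A²) · (s·A) · (kg·s⁻²·A⁻¹) · A⁻² · s · (kg·m²·s⁻³) = kg·s⁻¹.
Both reduce to kg·s⁻¹.

Yes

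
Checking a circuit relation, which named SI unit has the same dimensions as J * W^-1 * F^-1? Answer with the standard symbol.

J = N·m (work = force × distance),
    = kg·m²·s⁻².
W = J/s (power = energy per time),
    = kg·m²·s⁻³.
So W⁻¹ = kg⁻¹·m⁻²·s³.
F = C/V (capacitance = charge per voltage),
    = A·s/(kg·m²·s⁻³·A⁻¹) (substituting C and V),
    = kg⁻¹·m⁻²·s⁴·A².
So F⁻¹ = kg·m²·s⁻⁴·A⁻².
Combining: J·W⁻¹·F⁻¹ = (kg·m²·s⁻²) · (kg⁻¹·m⁻²·s³) · (kg·m²·s⁻⁴·A⁻²) = kg·m²·s⁻³·A⁻².
kg·m²·s⁻³·A⁻² is the base-SI form of the ohm.

Ω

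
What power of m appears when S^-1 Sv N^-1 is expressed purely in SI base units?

S = kg⁻¹·m⁻²·s³·A².
So S⁻¹ = kg·m²·s⁻³·A⁻².
Sv = m²·s⁻².
N = kg·m·s⁻².
So N⁻¹ = kg⁻¹·m⁻¹·s².
Combining: S⁻¹·Sv·N⁻¹ = (kg·m²·s⁻³·A⁻²) · (m²·s⁻²) · (kg⁻¹·m⁻¹·s²) = m³·s⁻³·A⁻².
The exponent of m is 3.

3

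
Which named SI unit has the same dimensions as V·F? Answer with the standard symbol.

V = kg·m²·s⁻³·A⁻¹.
F = kg⁻¹·m⁻²·s⁴·A².
Combining: V·F = (kg·m²·s⁻³·A⁻¹) · (kg⁻¹·m⁻²·s⁴·A²) = s·A.
s·A is the base-SI form of the coulomb.

C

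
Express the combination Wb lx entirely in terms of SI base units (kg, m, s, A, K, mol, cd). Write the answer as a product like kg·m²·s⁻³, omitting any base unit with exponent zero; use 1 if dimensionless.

Wb = V·s (flux: a volt is a weber per second),
    = kg·m²·s⁻²·A⁻¹.
lx = lm/m² (illuminance = luminous flux per area),
    = m⁻²·cd.
Combining: Wb·lx = (kg·m²·s⁻²·A⁻¹) · (m⁻²·cd) = kg·s⁻²·A⁻¹·cd.

kg·s⁻²·A⁻¹·cd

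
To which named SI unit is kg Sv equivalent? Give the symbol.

J

Sv = J/kg (equivalent dose = energy per mass),
    = m²·s⁻².
Combining: kg·Sv = kg · (m²·s⁻²) = kg·m²·s⁻².
kg·m²·s⁻² is the base-SI form of the joule.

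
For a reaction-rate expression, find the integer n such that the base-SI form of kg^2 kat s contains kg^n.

kat = mol/s = s⁻¹·mol (catalytic activity).
Combining: kg²·kat·s = kg² · (s⁻¹·mol) · s = kg²·mol.
The exponent of kg is 2.

2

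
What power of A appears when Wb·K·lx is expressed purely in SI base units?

Wb = V·s (flux: a volt is a weber per second),
    = kg·m²·s⁻²·A⁻¹.
lx = lm/m² (illuminance = luminous flux per area),
    = m⁻²·cd.
Combining: Wb·K·lx = (kg·m²·s⁻²·A⁻¹) · K · (m⁻²·cd) = kg·s⁻²·A⁻¹·K·cd.
The exponent of A is -1.

-1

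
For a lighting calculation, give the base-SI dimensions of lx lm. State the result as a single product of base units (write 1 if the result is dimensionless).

lx = m⁻²·cd.
lm = cd.
Combining: lx·lm = (m⁻²·cd) · cd = m⁻²·cd².

m⁻²·cd²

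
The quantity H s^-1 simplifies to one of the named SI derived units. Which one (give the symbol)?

Ω

H = Wb/A (inductance = flux per current),
    = kg·m²·s⁻²·A⁻².
Combining: H·s⁻¹ = (kg·m²·s⁻²·A⁻²) · s⁻¹ = kg·m²·s⁻³·A⁻².
kg·m²·s⁻³·A⁻² is the base-SI form of the ohm.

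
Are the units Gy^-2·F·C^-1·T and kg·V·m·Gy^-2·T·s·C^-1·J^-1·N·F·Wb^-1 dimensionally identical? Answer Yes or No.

Left side:
  Gy = J/kg (absorbed dose = energy per mass),
      = m²·s⁻².
  So Gy⁻² = m⁻⁴·s⁴.
  F = C/V (capacitance = charge per voltage),
      = A·s/(kg·m²·s⁻³·A⁻¹) (substituting C and V),
      = kg⁻¹·m⁻²·s⁴·A².
  C = A·s = s·A (charge = current × time).
  So C⁻¹ = s⁻¹·A⁻¹.
  T = Wb/m² (flux density = flux per area),
      = kg·s⁻²·A⁻¹.
  Combining: Gy⁻²·F·C⁻¹·T = (m⁻⁴·s⁴) · (kg⁻¹·m⁻²·s⁴·A²) · (s⁻¹·A⁻¹) · (kg·s⁻²·A⁻¹) = m⁻⁶·s⁵.
Right side:
  V = kg·m²·s⁻³·A⁻¹.
  Gy = m²·s⁻².
  So Gy⁻² = m⁻⁴·s⁴.
  T = kg·s⁻²·A⁻¹.
  C = s·A.
  So C⁻¹ = s⁻¹·A⁻¹.
  J = kg·m²·s⁻².
  So J⁻¹ = kg⁻¹·m⁻²·s².
  N = kg·m·s⁻².
  F = kg⁻¹·m⁻²·s⁴·A².
  Wb = kg·m²·s⁻²·A⁻¹.
  So Wb⁻¹ = kg⁻¹·m⁻²·s²·A.
  Combining: kg·V·m·Gy⁻²·T·s·C⁻¹·J⁻¹·N·F·Wb⁻¹ = kg · (kg·m²·s⁻³·A⁻¹) · m · (m⁻⁴·s⁴) · (kg·s⁻²·A⁻¹) · s · (s⁻¹·A⁻¹) · (kg⁻¹·m⁻²·s²) · (kg·m·s⁻²) · (kg⁻¹·m⁻²·s⁴·A²) · (kg⁻¹·m⁻²·s²·A) = kg·m⁻⁶·s⁵.
Left is m⁻⁶·s⁵; right is kg·m⁻⁶·s⁵ — different.

No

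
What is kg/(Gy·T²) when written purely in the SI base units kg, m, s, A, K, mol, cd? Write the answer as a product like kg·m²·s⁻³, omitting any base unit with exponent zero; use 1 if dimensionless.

Gy = m²·s⁻².
So Gy⁻¹ = m⁻²·s².
T = kg·s⁻²·A⁻¹.
So T⁻² = kg⁻²·s⁴·A².
Combining: Gy⁻¹·kg·T⁻² = (m⁻²·s²) · kg · (kg⁻²·s⁴·A²) = kg⁻¹·m⁻²·s⁶·A².

kg⁻¹·m⁻²·s⁶·A²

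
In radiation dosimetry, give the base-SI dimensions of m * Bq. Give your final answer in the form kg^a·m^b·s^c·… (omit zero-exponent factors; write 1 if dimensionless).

m·s⁻¹

Bq = 1/s = s⁻¹ (activity is decays per second).
Combining: m·Bq = m · s⁻¹ = m·s⁻¹.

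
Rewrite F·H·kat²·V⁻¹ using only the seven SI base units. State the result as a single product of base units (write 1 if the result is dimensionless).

kg⁻¹·m⁻²·s³·A·mol²

F = kg⁻¹·m⁻²·s⁴·A².
H = kg·m²·s⁻²·A⁻².
kat = s⁻¹·mol.
So kat² = s⁻²·mol².
V = kg·m²·s⁻³·A⁻¹.
So V⁻¹ = kg⁻¹·m⁻²·s³·A.
Combining: F·H·kat²·V⁻¹ = (kg⁻¹·m⁻²·s⁴·A²) · (kg·m²·s⁻²·A⁻²) · (s⁻²·mol²) · (kg⁻¹·m⁻²·s³·A) = kg⁻¹·m⁻²·s³·A·mol².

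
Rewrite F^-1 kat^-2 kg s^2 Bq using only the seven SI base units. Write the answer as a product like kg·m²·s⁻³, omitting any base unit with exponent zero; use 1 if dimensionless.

kg²·m²·s⁻¹·A⁻²·mol⁻²

F = C/V (capacitance = charge per voltage),
    = A·s/(kg·m²·s⁻³·A⁻¹) (substituting C and V),
    = kg⁻¹·m⁻²·s⁴·A².
So F⁻¹ = kg·m²·s⁻⁴·A⁻².
kat = mol/s = s⁻¹·mol (catalytic activity).
So kat⁻² = s²·mol⁻².
Bq = 1/s = s⁻¹ (activity is decays per second).
Combining: F⁻¹·kat⁻²·kg·s²·Bq = (kg·m²·s⁻⁴·A⁻²) · (s²·mol⁻²) · kg · s² · s⁻¹ = kg²·m²·s⁻¹·A⁻²·mol⁻².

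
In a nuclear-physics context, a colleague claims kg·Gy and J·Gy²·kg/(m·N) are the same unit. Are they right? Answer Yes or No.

Left side:
  Gy = m²·s⁻².
  Combining: kg·Gy = kg · (m²·s⁻²) = kg·m²·s⁻².
Right side:
  J = N·m (work = force × distance),
      = kg·m²·s⁻².
  Gy = J/kg (absorbed dose = energy per mass),
      = m²·s⁻².
  So Gy² = m⁴·s⁻⁴.
  N = kg·m/s² = kg·m·s⁻² (force = mass × acceleration).
  So N⁻¹ = kg⁻¹·m⁻¹·s².
  Combining: J·m⁻¹·Gy²·kg·N⁻¹ = (kg·m²·s⁻²) · m⁻¹ · (m⁴·s⁻⁴) · kg · (kg⁻¹·m⁻¹·s²) = kg·m⁴·s⁻⁴.
Left is kg·m²·s⁻²; right is kg·m⁴·s⁻⁴ — different.

No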